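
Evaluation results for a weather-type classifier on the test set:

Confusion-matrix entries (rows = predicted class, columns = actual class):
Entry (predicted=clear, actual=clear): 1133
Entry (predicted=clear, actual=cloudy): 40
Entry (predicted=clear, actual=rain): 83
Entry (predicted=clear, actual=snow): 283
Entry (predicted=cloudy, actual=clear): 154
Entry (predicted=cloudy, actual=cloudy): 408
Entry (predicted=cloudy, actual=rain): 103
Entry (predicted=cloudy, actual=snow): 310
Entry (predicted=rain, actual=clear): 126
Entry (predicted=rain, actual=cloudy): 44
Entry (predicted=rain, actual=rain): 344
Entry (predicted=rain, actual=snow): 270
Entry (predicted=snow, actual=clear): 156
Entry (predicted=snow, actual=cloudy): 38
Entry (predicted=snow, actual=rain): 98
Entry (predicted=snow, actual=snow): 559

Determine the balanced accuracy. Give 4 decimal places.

0.6082

Balanced accuracy = mean of per-class recall.
  clear: recall = 1133/1569 = 0.72212
  cloudy: recall = 408/530 = 0.76981
  rain: recall = 344/628 = 0.54777
  snow: recall = 559/1422 = 0.39311
Mean = (0.72212 + 0.76981 + 0.54777 + 0.39311) / 4 = 0.6082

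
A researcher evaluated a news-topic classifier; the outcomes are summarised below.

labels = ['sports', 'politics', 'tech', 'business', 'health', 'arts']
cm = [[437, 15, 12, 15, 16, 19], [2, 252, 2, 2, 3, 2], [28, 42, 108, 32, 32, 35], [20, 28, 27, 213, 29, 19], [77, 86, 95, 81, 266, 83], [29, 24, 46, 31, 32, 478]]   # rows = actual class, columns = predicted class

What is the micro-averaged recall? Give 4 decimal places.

Micro-averaging pools counts across classes: ΣTP=1754, ΣFP=964, ΣFN=964.
Micro-recall = TP/(TP+FN) on pooled counts = 0.6453 (equals overall accuracy in single-label multiclass).

0.6453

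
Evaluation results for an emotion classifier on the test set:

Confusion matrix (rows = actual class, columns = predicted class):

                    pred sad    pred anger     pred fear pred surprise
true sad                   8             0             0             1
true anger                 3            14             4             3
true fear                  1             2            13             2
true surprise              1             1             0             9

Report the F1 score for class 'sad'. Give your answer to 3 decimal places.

0.727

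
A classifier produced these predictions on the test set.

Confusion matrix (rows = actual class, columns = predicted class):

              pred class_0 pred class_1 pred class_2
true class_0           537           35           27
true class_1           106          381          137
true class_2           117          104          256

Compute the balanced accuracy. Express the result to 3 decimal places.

Balanced accuracy = mean of per-class recall.
  class_0: recall = 537/599 = 0.8965
  class_1: recall = 381/624 = 0.6106
  class_2: recall = 256/477 = 0.5367
Mean = (0.8965 + 0.6106 + 0.5367) / 3 = 0.681

0.681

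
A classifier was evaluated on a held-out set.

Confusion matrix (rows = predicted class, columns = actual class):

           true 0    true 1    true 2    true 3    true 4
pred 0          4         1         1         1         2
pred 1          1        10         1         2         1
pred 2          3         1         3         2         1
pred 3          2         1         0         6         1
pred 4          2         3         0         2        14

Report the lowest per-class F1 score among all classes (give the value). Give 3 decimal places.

0.381

Per-class F1 score (2·TP/(2·TP+FP+FN)):
  0: TP=4, FP=1+1+1+2=5, FN=1+3+2+2=8 → 8/21 = 0.3810
  1: TP=10, FP=1+1+2+1=5, FN=1+1+1+3=6 → 20/31 = 0.6452
  2: TP=3, FP=3+1+2+1=7, FN=1+1+0+0=2 → 6/15 = 0.4000
  3: TP=6, FP=2+1+0+1=4, FN=1+2+2+2=7 → 12/23 = 0.5217
  4: TP=14, FP=2+3+0+2=7, FN=2+1+1+1=5 → 28/40 = 0.7000
Lowest is class '0' with F1 score = 0.381.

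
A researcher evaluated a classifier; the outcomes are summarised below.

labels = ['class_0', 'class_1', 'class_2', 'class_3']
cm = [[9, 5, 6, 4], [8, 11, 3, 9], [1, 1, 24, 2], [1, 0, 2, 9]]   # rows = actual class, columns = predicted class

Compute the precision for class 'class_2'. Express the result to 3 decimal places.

One-vs-rest for 'class_2': TP = diagonal; FP = other classes predicted 'class_2'; FN = 'class_2' predicted as other.
precision = TP/(TP+FP).
class_2: TP=24, FP=6+3+2=11 → 24/35 = 0.6857

0.686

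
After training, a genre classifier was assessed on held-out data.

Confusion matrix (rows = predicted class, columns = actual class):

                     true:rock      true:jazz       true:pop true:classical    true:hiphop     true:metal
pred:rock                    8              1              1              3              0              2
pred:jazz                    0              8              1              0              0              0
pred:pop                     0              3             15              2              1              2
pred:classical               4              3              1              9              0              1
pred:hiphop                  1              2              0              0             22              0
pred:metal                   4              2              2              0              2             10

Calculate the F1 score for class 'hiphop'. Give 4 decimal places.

F1 score = 2·TP/(2·TP+FP+FN).
hiphop: TP=22, FP=1+2+0+0+0=3, FN=0+0+1+0+2=3 → 44/50 = 0.88000

0.8800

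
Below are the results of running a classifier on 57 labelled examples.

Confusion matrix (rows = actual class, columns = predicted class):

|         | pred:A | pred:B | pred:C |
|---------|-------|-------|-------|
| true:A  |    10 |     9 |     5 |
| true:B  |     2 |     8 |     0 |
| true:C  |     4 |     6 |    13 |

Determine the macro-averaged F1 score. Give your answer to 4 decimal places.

Per-class F1 score (2·TP/(2·TP+FP+FN)):
  A: TP=10, FP=2+4=6, FN=9+5=14 → 20/40 = 0.50000
  B: TP=8, FP=9+6=15, FN=2+0=2 → 16/33 = 0.48485
  C: TP=13, FP=5+0=5, FN=4+6=10 → 26/41 = 0.63415
Macro-F1 score = mean = (0.50000 + 0.48485 + 0.63415) / 3 = 0.5397

0.5397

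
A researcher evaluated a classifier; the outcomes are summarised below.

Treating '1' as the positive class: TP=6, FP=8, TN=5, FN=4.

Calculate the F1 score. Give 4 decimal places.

Precision = TP/(TP+FP) = 6/14 = 0.4286
Recall = TP/(TP+FN) = 6/10 = 0.6000
F1 = 2·TP/(2·TP+FP+FN) = 12/24 = 0.5000

0.5000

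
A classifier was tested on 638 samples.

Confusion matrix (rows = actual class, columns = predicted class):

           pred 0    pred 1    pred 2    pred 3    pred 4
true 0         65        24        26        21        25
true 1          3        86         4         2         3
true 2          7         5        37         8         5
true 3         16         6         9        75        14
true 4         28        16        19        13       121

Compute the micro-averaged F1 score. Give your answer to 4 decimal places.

0.6019

Micro-averaging pools counts across classes: ΣTP=384, ΣFP=254, ΣFN=254.
Micro-F1 score = 2·TP/(2·TP+FP+FN) on pooled counts = 0.6019 (equals overall accuracy in single-label multiclass).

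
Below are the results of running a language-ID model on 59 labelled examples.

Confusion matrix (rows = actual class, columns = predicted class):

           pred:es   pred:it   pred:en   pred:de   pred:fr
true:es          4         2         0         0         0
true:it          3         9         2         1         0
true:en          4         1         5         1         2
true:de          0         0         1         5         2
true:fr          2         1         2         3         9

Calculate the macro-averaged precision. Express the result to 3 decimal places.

Per-class precision (TP/(TP+FP)):
  es: TP=4, FP=3+4+0+2=9 → 4/13 = 0.3077
  it: TP=9, FP=2+1+0+1=4 → 9/13 = 0.6923
  en: TP=5, FP=0+2+1+2=5 → 5/10 = 0.5000
  de: TP=5, FP=0+1+1+3=5 → 5/10 = 0.5000
  fr: TP=9, FP=0+0+2+2=4 → 9/13 = 0.6923
Macro-precision = mean = (0.3077 + 0.6923 + 0.5000 + 0.5000 + 0.6923) / 5 = 0.538

0.538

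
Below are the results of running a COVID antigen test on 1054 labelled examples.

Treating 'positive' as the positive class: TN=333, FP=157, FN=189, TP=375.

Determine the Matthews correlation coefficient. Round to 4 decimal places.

MCC = (TP·TN − FP·FN) / √((TP+FP)(TP+FN)(TN+FP)(TN+FN))
Numerator = 375·333 − 157·189 = 95202
Denominator = √(532·564·490·522) = √76746277440 = 277031.1850
MCC = 95202 / 277031.1850 = 0.3437

0.3437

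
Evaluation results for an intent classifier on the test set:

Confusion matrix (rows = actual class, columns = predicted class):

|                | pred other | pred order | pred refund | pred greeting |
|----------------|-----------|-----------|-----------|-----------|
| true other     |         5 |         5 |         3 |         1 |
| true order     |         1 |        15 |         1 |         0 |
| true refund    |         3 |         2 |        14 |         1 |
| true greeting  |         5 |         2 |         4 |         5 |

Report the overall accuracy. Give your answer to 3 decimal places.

Accuracy = trace / total = (5+15+14+5=39) / 67 = 39/67 = 0.582

0.582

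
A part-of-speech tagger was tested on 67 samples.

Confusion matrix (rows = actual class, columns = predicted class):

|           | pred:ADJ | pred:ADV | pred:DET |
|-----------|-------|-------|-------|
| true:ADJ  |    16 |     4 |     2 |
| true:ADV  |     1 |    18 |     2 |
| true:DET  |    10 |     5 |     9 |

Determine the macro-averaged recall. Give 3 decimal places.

Per-class recall (TP/(TP+FN)):
  ADJ: TP=16, FN=4+2=6 → 16/22 = 0.7273
  ADV: TP=18, FN=1+2=3 → 18/21 = 0.8571
  DET: TP=9, FN=10+5=15 → 9/24 = 0.3750
Macro-recall = mean = (0.7273 + 0.8571 + 0.3750) / 3 = 0.653

0.653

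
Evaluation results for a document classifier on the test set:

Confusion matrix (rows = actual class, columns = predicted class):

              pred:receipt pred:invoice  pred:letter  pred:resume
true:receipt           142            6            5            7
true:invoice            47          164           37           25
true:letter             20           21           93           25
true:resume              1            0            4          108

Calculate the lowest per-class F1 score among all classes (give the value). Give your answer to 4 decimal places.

0.6242

Per-class F1 score (2·TP/(2·TP+FP+FN)):
  receipt: TP=142, FP=47+20+1=68, FN=6+5+7=18 → 284/370 = 0.76757
  invoice: TP=164, FP=6+21+0=27, FN=47+37+25=109 → 328/464 = 0.70690
  letter: TP=93, FP=5+37+4=46, FN=20+21+25=66 → 186/298 = 0.62416
  resume: TP=108, FP=7+25+25=57, FN=1+0+4=5 → 216/278 = 0.77698
Lowest is class 'letter' with F1 score = 0.6242.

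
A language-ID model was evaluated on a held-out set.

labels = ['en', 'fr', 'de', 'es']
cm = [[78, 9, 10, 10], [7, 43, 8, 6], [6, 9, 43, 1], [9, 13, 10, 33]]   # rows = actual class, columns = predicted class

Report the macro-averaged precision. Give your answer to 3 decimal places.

Per-class precision (TP/(TP+FP)):
  en: TP=78, FP=7+6+9=22 → 78/100 = 0.7800
  fr: TP=43, FP=9+9+13=31 → 43/74 = 0.5811
  de: TP=43, FP=10+8+10=28 → 43/71 = 0.6056
  es: TP=33, FP=10+6+1=17 → 33/50 = 0.6600
Macro-precision = mean = (0.7800 + 0.5811 + 0.6056 + 0.6600) / 4 = 0.657

0.657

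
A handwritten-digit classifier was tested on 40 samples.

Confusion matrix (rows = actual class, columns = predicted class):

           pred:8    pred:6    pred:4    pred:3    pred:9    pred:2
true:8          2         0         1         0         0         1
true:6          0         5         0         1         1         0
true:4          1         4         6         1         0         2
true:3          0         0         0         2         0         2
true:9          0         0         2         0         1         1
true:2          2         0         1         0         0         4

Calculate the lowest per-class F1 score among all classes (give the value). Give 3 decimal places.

0.333

Per-class F1 score (2·TP/(2·TP+FP+FN)):
  8: TP=2, FP=0+1+0+0+2=3, FN=0+1+0+0+1=2 → 4/9 = 0.4444
  6: TP=5, FP=0+4+0+0+0=4, FN=0+0+1+1+0=2 → 10/16 = 0.6250
  4: TP=6, FP=1+0+0+2+1=4, FN=1+4+1+0+2=8 → 12/24 = 0.5000
  3: TP=2, FP=0+1+1+0+0=2, FN=0+0+0+0+2=2 → 4/8 = 0.5000
  9: TP=1, FP=0+1+0+0+0=1, FN=0+0+2+0+1=3 → 2/6 = 0.3333
  2: TP=4, FP=1+0+2+2+1=6, FN=2+0+1+0+0=3 → 8/17 = 0.4706
Lowest is class '9' with F1 score = 0.333.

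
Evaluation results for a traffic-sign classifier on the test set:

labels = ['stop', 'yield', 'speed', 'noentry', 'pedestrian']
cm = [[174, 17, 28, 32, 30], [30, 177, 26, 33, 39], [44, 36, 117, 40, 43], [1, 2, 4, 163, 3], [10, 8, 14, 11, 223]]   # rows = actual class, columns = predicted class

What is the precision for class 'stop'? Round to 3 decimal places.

0.672

precision = TP/(TP+FP).
stop: TP=174, FP=30+44+1+10=85 → 174/259 = 0.6718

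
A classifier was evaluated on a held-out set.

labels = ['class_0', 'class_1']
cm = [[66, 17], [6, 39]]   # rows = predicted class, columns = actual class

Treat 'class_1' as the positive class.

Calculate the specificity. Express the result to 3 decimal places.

0.917

Specificity = TN/(TN+FP) = 66/(66+6) = 0.917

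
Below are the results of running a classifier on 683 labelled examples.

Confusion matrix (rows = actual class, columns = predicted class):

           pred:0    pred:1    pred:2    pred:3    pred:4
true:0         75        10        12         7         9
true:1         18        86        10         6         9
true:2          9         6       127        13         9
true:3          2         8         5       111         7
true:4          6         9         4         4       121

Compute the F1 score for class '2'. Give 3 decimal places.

0.789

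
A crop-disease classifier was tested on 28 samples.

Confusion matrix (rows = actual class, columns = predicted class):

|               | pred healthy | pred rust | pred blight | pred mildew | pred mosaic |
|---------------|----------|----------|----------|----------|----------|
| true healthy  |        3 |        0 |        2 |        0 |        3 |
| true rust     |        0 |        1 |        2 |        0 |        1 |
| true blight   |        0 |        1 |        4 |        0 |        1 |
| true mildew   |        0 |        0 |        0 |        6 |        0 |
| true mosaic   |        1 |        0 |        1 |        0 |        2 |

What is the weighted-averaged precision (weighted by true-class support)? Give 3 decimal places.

Per-class precision (TP/(TP+FP)):
  healthy: TP=3, FP=0+0+0+1=1 → 3/4 = 0.7500
  rust: TP=1, FP=0+1+0+0=1 → 1/2 = 0.5000
  blight: TP=4, FP=2+2+0+1=5 → 4/9 = 0.4444
  mildew: TP=6, FP=0+0+0+0=0 → 6/6 = 1.0000
  mosaic: TP=2, FP=3+1+1+0=5 → 2/7 = 0.2857
Weighted-precision = Σ (supportᵢ/N)·precisionᵢ with N=28: (8/28)·0.7500 + (4/28)·0.5000 + (6/28)·0.4444 + (6/28)·1.0000 + (4/28)·0.2857 = 0.636

0.636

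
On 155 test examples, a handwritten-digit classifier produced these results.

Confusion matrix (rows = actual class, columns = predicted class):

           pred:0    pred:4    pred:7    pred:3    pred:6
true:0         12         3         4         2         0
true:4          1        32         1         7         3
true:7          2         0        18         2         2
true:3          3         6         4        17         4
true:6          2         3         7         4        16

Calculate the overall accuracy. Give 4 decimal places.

0.6129

Accuracy = trace / total = (12+32+18+17+16=95) / 155 = 95/155 = 0.6129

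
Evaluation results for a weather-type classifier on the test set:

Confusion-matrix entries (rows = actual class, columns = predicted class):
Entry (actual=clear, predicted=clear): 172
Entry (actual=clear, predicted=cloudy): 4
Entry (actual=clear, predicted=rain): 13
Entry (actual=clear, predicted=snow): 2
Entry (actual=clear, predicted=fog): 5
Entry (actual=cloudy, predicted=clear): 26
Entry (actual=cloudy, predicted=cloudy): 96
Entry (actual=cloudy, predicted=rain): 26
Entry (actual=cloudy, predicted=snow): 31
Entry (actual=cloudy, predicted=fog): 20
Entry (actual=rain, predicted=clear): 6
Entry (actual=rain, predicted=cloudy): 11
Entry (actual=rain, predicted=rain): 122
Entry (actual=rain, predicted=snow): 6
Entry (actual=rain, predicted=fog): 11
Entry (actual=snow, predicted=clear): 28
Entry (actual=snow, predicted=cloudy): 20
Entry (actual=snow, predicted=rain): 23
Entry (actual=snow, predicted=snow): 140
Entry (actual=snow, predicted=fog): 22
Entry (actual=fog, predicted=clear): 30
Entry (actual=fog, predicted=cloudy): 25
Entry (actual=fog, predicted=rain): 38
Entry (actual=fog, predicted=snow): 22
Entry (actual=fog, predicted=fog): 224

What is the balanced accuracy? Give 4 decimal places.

0.6807

Balanced accuracy = mean of per-class recall.
  clear: recall = 172/196 = 0.87755
  cloudy: recall = 96/199 = 0.48241
  rain: recall = 122/156 = 0.78205
  snow: recall = 140/233 = 0.60086
  fog: recall = 224/339 = 0.66077
Mean = (0.87755 + 0.48241 + 0.78205 + 0.60086 + 0.66077) / 5 = 0.6807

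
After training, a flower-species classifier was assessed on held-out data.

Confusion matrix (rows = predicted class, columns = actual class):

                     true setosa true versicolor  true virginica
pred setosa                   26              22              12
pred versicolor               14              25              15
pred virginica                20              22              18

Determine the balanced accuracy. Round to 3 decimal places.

Balanced accuracy = mean of per-class recall.
  setosa: recall = 26/60 = 0.4333
  versicolor: recall = 25/69 = 0.3623
  virginica: recall = 18/45 = 0.4000
Mean = (0.4333 + 0.3623 + 0.4000) / 3 = 0.399

0.399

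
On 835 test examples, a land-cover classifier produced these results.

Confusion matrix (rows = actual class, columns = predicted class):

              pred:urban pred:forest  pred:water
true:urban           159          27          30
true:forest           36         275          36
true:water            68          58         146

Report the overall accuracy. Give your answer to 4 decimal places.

0.6946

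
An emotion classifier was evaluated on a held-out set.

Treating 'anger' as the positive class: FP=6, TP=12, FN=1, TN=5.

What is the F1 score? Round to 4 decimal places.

0.7742

Precision = TP/(TP+FP) = 12/18 = 0.6667
Recall = TP/(TP+FN) = 12/13 = 0.9231
F1 = 2·TP/(2·TP+FP+FN) = 24/31 = 0.7742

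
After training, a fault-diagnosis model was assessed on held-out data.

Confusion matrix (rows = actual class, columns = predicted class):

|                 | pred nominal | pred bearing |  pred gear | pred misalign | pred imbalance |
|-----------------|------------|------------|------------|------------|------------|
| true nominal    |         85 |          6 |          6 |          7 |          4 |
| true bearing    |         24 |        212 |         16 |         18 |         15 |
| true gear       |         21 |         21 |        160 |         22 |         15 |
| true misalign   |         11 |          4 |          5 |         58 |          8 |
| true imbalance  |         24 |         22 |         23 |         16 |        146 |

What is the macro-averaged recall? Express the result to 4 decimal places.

0.7014

Per-class recall (TP/(TP+FN)):
  nominal: TP=85, FN=6+6+7+4=23 → 85/108 = 0.78704
  bearing: TP=212, FN=24+16+18+15=73 → 212/285 = 0.74386
  gear: TP=160, FN=21+21+22+15=79 → 160/239 = 0.66946
  misalign: TP=58, FN=11+4+5+8=28 → 58/86 = 0.67442
  imbalance: TP=146, FN=24+22+23+16=85 → 146/231 = 0.63203
Macro-recall = mean = (0.78704 + 0.74386 + 0.66946 + 0.67442 + 0.63203) / 5 = 0.7014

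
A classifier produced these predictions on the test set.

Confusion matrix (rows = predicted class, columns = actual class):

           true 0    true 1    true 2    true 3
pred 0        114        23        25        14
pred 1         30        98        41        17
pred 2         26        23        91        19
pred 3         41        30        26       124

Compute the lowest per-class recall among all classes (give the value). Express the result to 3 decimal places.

Per-class recall (TP/(TP+FN)):
  0: TP=114, FN=30+26+41=97 → 114/211 = 0.5403
  1: TP=98, FN=23+23+30=76 → 98/174 = 0.5632
  2: TP=91, FN=25+41+26=92 → 91/183 = 0.4973
  3: TP=124, FN=14+17+19=50 → 124/174 = 0.7126
Lowest is class '2' with recall = 0.497.

0.497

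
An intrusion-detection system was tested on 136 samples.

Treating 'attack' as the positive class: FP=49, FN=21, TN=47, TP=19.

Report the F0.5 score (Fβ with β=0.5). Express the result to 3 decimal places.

0.304

Fβ = (1+β²)·TP / ((1+β²)·TP + β²·FN + FP), with β²=1/4
= 1.25·19 / (1.25·19 + 0.25·21 + 49) = 0.304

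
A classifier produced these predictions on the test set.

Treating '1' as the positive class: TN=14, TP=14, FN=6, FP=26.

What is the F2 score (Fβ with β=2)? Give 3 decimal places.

Fβ = (1+β²)·TP / ((1+β²)·TP + β²·FN + FP), with β²=4
= 5·14 / (5·14 + 4·6 + 26) = 0.583

0.583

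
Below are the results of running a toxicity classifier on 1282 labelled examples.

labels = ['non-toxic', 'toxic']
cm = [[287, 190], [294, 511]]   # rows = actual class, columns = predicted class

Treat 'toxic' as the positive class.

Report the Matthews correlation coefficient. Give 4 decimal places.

0.2296

MCC = (TP·TN − FP·FN) / √((TP+FP)(TP+FN)(TN+FP)(TN+FN))
Numerator = 511·287 − 190·294 = 90797
Denominator = √(701·805·477·581) = √156389794785 = 395461.4960
MCC = 90797 / 395461.4960 = 0.2296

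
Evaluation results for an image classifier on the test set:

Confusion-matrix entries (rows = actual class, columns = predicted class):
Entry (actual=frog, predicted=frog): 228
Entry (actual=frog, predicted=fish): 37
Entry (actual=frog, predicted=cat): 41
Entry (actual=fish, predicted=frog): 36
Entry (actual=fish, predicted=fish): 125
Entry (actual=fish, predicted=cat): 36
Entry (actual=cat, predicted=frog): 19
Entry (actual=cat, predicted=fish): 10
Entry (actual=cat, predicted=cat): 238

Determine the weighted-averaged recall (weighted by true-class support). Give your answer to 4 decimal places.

Per-class recall (TP/(TP+FN)):
  frog: TP=228, FN=37+41=78 → 228/306 = 0.74510
  fish: TP=125, FN=36+36=72 → 125/197 = 0.63452
  cat: TP=238, FN=19+10=29 → 238/267 = 0.89139
Weighted-recall = Σ (supportᵢ/N)·recallᵢ with N=770: (306/770)·0.74510 + (197/770)·0.63452 + (267/770)·0.89139 = 0.7675

0.7675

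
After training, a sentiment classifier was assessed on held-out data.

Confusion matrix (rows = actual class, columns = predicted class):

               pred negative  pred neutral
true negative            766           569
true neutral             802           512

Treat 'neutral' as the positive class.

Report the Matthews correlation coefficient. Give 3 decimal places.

-0.037

MCC = (TP·TN − FP·FN) / √((TP+FP)(TP+FN)(TN+FP)(TN+FN))
Numerator = 512·766 − 569·802 = -64146
Denominator = √(1081·1314·1335·1568) = √2973366083520 = 1724345.1173
MCC = -64146 / 1724345.1173 = -0.037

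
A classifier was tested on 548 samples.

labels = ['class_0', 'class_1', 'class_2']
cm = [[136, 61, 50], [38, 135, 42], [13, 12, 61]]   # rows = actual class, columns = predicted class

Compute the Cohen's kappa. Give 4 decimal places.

Observed agreement pₒ = trace/N = 332/548 = 0.60584
Expected agreement pₑ = Σ (rowᵢ·colᵢ)/N² = (247·187 + 215·208 + 86·153)/548² = 0.34654
κ = (pₒ − pₑ)/(1 − pₑ) = (0.60584 − 0.34654)/(1 − 0.34654) = 0.3968

0.3968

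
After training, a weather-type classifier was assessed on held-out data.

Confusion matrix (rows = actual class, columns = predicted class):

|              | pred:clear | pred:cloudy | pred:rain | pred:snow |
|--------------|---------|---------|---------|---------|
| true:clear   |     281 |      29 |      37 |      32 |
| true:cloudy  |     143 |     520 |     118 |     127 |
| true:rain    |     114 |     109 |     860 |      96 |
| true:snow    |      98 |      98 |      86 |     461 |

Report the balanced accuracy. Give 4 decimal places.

0.6660

Balanced accuracy = mean of per-class recall.
  clear: recall = 281/379 = 0.74142
  cloudy: recall = 520/908 = 0.57269
  rain: recall = 860/1179 = 0.72943
  snow: recall = 461/743 = 0.62046
Mean = (0.74142 + 0.57269 + 0.72943 + 0.62046) / 4 = 0.6660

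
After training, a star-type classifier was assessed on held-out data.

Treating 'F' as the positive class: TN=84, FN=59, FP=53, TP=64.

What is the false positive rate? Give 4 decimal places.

0.3869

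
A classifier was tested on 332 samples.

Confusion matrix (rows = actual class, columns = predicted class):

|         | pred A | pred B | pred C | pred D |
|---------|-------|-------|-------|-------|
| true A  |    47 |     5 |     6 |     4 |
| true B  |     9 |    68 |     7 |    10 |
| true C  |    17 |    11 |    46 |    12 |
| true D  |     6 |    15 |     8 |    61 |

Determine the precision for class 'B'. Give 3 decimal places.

precision = TP/(TP+FP).
B: TP=68, FP=5+11+15=31 → 68/99 = 0.6869

0.687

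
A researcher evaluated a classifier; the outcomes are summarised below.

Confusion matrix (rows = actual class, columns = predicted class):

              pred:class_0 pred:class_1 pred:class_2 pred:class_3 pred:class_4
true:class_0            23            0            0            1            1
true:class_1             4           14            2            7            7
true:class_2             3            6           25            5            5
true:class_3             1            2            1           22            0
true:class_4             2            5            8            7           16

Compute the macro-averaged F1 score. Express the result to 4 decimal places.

0.6004

Per-class F1 score (2·TP/(2·TP+FP+FN)):
  class_0: TP=23, FP=4+3+1+2=10, FN=0+0+1+1=2 → 46/58 = 0.79310
  class_1: TP=14, FP=0+6+2+5=13, FN=4+2+7+7=20 → 28/61 = 0.45902
  class_2: TP=25, FP=0+2+1+8=11, FN=3+6+5+5=19 → 50/80 = 0.62500
  class_3: TP=22, FP=1+7+5+7=20, FN=1+2+1+0=4 → 44/68 = 0.64706
  class_4: TP=16, FP=1+7+5+0=13, FN=2+5+8+7=22 → 32/67 = 0.47761
Macro-F1 score = mean = (0.79310 + 0.45902 + 0.62500 + 0.64706 + 0.47761) / 5 = 0.6004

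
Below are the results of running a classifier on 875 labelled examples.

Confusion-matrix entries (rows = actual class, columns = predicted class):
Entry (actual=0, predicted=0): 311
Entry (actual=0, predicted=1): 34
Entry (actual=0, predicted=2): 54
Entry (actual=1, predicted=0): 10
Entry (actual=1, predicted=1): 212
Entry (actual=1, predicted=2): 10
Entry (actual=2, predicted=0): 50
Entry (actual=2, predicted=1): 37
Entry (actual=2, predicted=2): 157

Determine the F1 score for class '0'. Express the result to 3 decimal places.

0.808

Treat '0' as positive and all other classes as negative.
F1 score = 2·TP/(2·TP+FP+FN).
0: TP=311, FP=10+50=60, FN=34+54=88 → 622/770 = 0.8078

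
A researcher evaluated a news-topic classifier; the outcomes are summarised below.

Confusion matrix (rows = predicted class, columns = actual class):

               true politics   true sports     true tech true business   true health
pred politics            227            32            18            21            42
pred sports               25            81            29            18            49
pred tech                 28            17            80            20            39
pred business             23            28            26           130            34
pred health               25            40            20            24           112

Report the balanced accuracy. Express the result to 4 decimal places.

Balanced accuracy = mean of per-class recall.
  politics: recall = 227/328 = 0.69207
  sports: recall = 81/198 = 0.40909
  tech: recall = 80/173 = 0.46243
  business: recall = 130/213 = 0.61033
  health: recall = 112/276 = 0.40580
Mean = (0.69207 + 0.40909 + 0.46243 + 0.61033 + 0.40580) / 5 = 0.5159

0.5159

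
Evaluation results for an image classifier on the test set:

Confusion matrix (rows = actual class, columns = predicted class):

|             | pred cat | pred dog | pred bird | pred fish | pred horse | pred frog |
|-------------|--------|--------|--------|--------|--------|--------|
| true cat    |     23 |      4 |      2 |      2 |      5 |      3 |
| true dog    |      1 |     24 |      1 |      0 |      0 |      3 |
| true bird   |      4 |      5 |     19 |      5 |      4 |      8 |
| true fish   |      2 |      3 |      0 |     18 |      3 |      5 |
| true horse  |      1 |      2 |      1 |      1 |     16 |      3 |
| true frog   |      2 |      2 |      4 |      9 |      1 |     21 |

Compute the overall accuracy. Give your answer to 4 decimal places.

0.5845

Accuracy = trace / total = (23+24+19+18+16+21=121) / 207 = 121/207 = 0.5845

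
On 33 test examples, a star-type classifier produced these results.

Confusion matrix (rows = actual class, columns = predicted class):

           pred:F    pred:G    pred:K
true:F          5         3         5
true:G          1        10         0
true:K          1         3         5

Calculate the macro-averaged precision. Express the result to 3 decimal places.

Per-class precision (TP/(TP+FP)):
  F: TP=5, FP=1+1=2 → 5/7 = 0.7143
  G: TP=10, FP=3+3=6 → 10/16 = 0.6250
  K: TP=5, FP=5+0=5 → 5/10 = 0.5000
Macro-precision = mean = (0.7143 + 0.6250 + 0.5000) / 3 = 0.613

0.613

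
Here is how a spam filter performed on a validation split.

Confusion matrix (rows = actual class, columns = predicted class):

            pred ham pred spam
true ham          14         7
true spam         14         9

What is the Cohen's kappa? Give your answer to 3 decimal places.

0.057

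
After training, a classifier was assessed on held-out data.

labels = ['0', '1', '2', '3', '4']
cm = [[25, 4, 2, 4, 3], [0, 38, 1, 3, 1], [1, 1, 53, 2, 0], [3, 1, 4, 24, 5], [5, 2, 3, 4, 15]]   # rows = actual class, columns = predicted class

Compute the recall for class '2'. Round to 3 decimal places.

Treat '2' as positive and all other classes as negative.
recall = TP/(TP+FN).
2: TP=53, FN=1+1+2+0=4 → 53/57 = 0.9298

0.930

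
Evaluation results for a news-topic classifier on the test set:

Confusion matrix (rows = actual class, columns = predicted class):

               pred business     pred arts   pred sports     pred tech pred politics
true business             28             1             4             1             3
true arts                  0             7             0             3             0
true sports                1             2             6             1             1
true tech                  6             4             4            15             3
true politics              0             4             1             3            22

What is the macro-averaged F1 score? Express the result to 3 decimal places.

0.606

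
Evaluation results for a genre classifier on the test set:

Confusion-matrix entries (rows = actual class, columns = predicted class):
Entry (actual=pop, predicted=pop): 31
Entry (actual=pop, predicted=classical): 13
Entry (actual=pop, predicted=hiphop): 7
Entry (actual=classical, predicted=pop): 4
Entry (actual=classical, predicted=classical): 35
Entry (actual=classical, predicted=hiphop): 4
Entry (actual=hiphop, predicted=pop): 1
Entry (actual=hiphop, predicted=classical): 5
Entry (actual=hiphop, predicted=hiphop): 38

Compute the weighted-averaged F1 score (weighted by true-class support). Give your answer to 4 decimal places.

0.7511

Per-class F1 score (2·TP/(2·TP+FP+FN)):
  pop: TP=31, FP=4+1=5, FN=13+7=20 → 62/87 = 0.71264
  classical: TP=35, FP=13+5=18, FN=4+4=8 → 70/96 = 0.72917
  hiphop: TP=38, FP=7+4=11, FN=1+5=6 → 76/93 = 0.81720
Weighted-F1 score = Σ (supportᵢ/N)·F1 scoreᵢ with N=138: (51/138)·0.71264 + (43/138)·0.72917 + (44/138)·0.81720 = 0.7511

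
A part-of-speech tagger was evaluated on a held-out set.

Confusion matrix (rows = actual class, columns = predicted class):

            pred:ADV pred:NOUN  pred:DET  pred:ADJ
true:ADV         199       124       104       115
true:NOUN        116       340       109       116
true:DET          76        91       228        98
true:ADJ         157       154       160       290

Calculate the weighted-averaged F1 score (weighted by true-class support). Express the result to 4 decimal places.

0.4265

Per-class F1 score (2·TP/(2·TP+FP+FN)):
  ADV: TP=199, FP=116+76+157=349, FN=124+104+115=343 → 398/1090 = 0.36514
  NOUN: TP=340, FP=124+91+154=369, FN=116+109+116=341 → 680/1390 = 0.48921
  DET: TP=228, FP=104+109+160=373, FN=76+91+98=265 → 456/1094 = 0.41682
  ADJ: TP=290, FP=115+116+98=329, FN=157+154+160=471 → 580/1380 = 0.42029
Weighted-F1 score = Σ (supportᵢ/N)·F1 scoreᵢ with N=2477: (542/2477)·0.36514 + (681/2477)·0.48921 + (493/2477)·0.41682 + (761/2477)·0.42029 = 0.4265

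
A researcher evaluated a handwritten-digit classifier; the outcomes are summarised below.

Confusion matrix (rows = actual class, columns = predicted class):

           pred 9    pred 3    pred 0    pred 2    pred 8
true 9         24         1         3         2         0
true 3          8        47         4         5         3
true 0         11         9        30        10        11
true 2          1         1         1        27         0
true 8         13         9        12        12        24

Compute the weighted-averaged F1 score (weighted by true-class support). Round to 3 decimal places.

0.555

Per-class F1 score (2·TP/(2·TP+FP+FN)):
  9: TP=24, FP=8+11+1+13=33, FN=1+3+2+0=6 → 48/87 = 0.5517
  3: TP=47, FP=1+9+1+9=20, FN=8+4+5+3=20 → 94/134 = 0.7015
  0: TP=30, FP=3+4+1+12=20, FN=11+9+10+11=41 → 60/121 = 0.4959
  2: TP=27, FP=2+5+10+12=29, FN=1+1+1+0=3 → 54/86 = 0.6279
  8: TP=24, FP=0+3+11+0=14, FN=13+9+12+12=46 → 48/108 = 0.4444
Weighted-F1 score = Σ (supportᵢ/N)·F1 scoreᵢ with N=268: (30/268)·0.5517 + (67/268)·0.7015 + (71/268)·0.4959 + (30/268)·0.6279 + (70/268)·0.4444 = 0.555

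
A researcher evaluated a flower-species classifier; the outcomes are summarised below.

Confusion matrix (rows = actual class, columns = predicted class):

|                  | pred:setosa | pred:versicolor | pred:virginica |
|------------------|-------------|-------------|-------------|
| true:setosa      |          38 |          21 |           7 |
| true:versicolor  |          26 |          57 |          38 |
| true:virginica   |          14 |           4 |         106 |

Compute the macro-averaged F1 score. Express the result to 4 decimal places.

0.6201

Per-class F1 score (2·TP/(2·TP+FP+FN)):
  setosa: TP=38, FP=26+14=40, FN=21+7=28 → 76/144 = 0.52778
  versicolor: TP=57, FP=21+4=25, FN=26+38=64 → 114/203 = 0.56158
  virginica: TP=106, FP=7+38=45, FN=14+4=18 → 212/275 = 0.77091
Macro-F1 score = mean = (0.52778 + 0.56158 + 0.77091) / 3 = 0.6201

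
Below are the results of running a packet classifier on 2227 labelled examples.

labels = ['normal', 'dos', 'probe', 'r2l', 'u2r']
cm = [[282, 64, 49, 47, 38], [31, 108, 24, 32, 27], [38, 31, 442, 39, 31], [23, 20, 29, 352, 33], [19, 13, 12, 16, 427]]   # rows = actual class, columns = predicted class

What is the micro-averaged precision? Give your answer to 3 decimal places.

Micro-averaging pools counts across classes: ΣTP=1611, ΣFP=616, ΣFN=616.
Micro-precision = TP/(TP+FP) on pooled counts = 0.723 (equals overall accuracy in single-label multiclass).

0.723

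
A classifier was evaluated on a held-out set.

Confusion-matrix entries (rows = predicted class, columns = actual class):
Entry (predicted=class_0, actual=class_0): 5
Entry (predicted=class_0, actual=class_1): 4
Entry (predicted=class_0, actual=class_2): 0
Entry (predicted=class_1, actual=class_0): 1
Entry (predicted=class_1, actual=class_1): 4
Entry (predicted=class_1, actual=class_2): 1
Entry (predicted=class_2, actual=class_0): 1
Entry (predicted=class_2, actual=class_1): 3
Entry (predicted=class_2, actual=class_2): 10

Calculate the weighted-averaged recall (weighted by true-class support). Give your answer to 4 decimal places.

0.6552

Per-class recall (TP/(TP+FN)):
  class_0: TP=5, FN=1+1=2 → 5/7 = 0.71429
  class_1: TP=4, FN=4+3=7 → 4/11 = 0.36364
  class_2: TP=10, FN=0+1=1 → 10/11 = 0.90909
Weighted-recall = Σ (supportᵢ/N)·recallᵢ with N=29: (7/29)·0.71429 + (11/29)·0.36364 + (11/29)·0.90909 = 0.6552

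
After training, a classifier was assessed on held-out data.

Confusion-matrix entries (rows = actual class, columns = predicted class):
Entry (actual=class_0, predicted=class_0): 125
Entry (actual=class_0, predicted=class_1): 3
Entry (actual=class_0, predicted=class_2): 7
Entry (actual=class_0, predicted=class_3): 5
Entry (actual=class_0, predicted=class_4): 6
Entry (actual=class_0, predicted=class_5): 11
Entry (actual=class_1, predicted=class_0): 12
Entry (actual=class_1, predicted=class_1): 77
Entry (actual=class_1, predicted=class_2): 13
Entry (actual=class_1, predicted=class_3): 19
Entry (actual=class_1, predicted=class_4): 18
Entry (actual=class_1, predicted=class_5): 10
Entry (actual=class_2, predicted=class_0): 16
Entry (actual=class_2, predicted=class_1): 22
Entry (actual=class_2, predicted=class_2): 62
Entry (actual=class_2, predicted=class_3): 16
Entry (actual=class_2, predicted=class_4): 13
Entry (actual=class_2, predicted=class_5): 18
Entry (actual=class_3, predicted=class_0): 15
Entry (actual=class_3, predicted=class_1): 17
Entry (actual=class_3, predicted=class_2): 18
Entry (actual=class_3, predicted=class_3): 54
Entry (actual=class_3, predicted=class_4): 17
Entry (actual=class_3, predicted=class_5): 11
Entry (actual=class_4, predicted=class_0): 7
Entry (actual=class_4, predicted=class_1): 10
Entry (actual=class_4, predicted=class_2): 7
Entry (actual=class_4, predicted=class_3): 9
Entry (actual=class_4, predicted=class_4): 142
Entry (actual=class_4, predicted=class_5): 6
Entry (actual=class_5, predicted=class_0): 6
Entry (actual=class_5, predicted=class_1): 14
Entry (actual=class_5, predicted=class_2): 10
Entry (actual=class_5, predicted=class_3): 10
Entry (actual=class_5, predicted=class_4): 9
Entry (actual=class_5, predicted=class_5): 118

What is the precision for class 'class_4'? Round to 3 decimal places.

0.693

Treat 'class_4' as positive and all other classes as negative.
precision = TP/(TP+FP).
class_4: TP=142, FP=6+18+13+17+9=63 → 142/205 = 0.6927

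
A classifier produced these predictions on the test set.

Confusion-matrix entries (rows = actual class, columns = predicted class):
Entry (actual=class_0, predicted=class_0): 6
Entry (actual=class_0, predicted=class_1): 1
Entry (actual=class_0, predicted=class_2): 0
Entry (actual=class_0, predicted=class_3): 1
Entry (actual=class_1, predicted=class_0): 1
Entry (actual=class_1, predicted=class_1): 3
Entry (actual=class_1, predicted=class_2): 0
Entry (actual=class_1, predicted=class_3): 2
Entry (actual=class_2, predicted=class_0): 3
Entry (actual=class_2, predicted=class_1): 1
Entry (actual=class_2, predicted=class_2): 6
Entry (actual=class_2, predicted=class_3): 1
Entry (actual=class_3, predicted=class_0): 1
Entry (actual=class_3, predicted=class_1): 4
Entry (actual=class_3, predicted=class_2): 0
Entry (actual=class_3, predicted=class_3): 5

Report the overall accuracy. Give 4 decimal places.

Accuracy = trace / total = (6+3+6+5=20) / 35 = 20/35 = 0.5714

0.5714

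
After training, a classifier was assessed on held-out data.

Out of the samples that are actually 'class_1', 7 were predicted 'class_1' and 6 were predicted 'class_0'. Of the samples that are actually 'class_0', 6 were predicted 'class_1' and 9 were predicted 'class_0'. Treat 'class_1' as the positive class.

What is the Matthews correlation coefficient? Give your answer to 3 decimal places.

0.138

MCC = (TP·TN − FP·FN) / √((TP+FP)(TP+FN)(TN+FP)(TN+FN))
Numerator = 7·9 − 6·6 = 27
Denominator = √(13·13·15·15) = √38025 = 195.0000
MCC = 27 / 195.0000 = 0.138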